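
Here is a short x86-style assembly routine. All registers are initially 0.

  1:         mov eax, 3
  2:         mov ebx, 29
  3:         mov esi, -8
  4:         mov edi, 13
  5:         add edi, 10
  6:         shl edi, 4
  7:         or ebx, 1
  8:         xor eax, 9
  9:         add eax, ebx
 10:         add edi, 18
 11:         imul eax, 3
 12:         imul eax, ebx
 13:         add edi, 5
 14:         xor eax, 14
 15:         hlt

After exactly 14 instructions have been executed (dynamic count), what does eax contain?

3407

eax=3
ebx=29
esi=-8
edi=13
edi=13+10=23
edi=23<<4=368
ebx=29|1=29
eax=3^9=10
eax=10+29=39
edi=368+18=386
eax=39*3=117
eax=117*29=3393
edi=386+5=391
eax=3393^14=3407
After step 14: eax = 3407.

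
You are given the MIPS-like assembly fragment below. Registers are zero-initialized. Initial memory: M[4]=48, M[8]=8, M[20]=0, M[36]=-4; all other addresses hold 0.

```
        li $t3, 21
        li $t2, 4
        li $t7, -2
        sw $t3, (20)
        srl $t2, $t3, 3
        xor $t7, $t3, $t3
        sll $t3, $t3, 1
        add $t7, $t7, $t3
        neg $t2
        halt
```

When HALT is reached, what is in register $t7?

42

li $t3, 21 → $t3=21
li $t2, 4 → $t2=4
li $t7, -2 → $t7=-2
sw $t3, (20) → M[20]=21
srl $t2, $t3, 3 → $t2=21>>3=2
xor $t7, $t3, $t3 → $t7=21^21=0
sll $t3, $t3, 1 → $t3=21<<1=42
add $t7, $t7, $t3 → $t7=0+42=42
neg $t2 → $t2=-(2)=-2
halt.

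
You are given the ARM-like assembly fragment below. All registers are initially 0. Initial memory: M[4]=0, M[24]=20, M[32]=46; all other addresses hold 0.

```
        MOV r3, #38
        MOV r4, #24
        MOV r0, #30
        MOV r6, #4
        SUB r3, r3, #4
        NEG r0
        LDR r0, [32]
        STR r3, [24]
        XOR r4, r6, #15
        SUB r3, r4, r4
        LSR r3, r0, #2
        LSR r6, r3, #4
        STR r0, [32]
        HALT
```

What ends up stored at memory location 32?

after MOV r3, #38: r3=38
after MOV r4, #24: r4=24
after MOV r0, #30: r0=30
after MOV r6, #4: r6=4
after SUB r3, r3, #4: r3=38-4=34
after NEG r0: r0=-(30)=-30
after LDR r0, [32]: r0=M[32]=46
STR r3, [24] → M[24]=34
after XOR r4, r6, #15: r4=4^15=11
after SUB r3, r4, r4: r3=11-11=0
after LSR r3, r0, #2: r3=46>>2=11
after LSR r6, r3, #4: r6=11>>4=0
STR r0, [32] → M[32]=46
halt.

46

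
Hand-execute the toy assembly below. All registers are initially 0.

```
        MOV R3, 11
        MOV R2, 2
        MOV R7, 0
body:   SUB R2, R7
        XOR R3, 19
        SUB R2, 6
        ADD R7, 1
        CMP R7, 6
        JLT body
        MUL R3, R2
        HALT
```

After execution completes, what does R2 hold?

R3=11
R2=2
R7=0
R2=2-0=2
R3=11^19=24
R2=2-6=-4
R7=0+1=1
CMP R7, 6  (cmp 1,6)
JLT body: taken
R2=(-4)-1=-5
R3=24^19=11
R2=(-5)-6=-11
R7=1+1=2
CMP R7, 6  (cmp 2,6)
JLT body: taken
R2=(-11)-2=-13
R3=11^19=24
R2=(-13)-6=-19
R7=2+1=3
CMP R7, 6  (cmp 3,6)
JLT body: taken
R2=(-19)-3=-22
R3=24^19=11
R2=(-22)-6=-28
R7=3+1=4
CMP R7, 6  (cmp 4,6)
JLT body: taken
R2=(-28)-4=-32
R3=11^19=24
R2=(-32)-6=-38
R7=4+1=5
CMP R7, 6  (cmp 5,6)
JLT body: taken
R2=(-38)-5=-43
R3=24^19=11
R2=(-43)-6=-49
R7=5+1=6
CMP R7, 6  (cmp 6,6)
JLT body: not taken
R3=11*(-49)=-539
halt.

-49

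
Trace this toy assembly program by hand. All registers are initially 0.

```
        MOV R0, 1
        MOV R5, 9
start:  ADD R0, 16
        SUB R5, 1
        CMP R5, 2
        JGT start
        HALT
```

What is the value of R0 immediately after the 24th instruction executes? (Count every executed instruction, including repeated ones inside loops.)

R0=1
R5=9
R0=1+16=17
R5=9-1=8
CMP R5, 2  (cmp 8,2)
JGT start: taken
R0=17+16=33
R5=8-1=7
CMP R5, 2  (cmp 7,2)
JGT start: taken
R0=33+16=49
R5=7-1=6
CMP R5, 2  (cmp 6,2)
JGT start: taken
R0=49+16=65
R5=6-1=5
CMP R5, 2  (cmp 5,2)
JGT start: taken
R0=65+16=81
R5=5-1=4
CMP R5, 2  (cmp 4,2)
JGT start: taken
R0=81+16=97
R5=4-1=3
After step 24: R0 = 97.

97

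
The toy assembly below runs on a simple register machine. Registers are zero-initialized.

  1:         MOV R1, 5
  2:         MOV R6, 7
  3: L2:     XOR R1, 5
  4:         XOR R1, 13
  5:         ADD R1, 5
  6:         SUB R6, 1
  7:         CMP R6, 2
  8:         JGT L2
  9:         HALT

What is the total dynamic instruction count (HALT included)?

MOV R1, 5 → R1=5
MOV R6, 7 → R6=7
XOR R1, 5 → R1=5^5=0
XOR R1, 13 → R1=0^13=13
ADD R1, 5 → R1=13+5=18
SUB R6, 1 → R6=7-1=6
CMP R6, 2  (cmp 6,2)
JGT L2: taken
XOR R1, 5 → R1=18^5=23
XOR R1, 13 → R1=23^13=26
ADD R1, 5 → R1=26+5=31
SUB R6, 1 → R6=6-1=5
CMP R6, 2  (cmp 5,2)
JGT L2: taken
XOR R1, 5 → R1=31^5=26
XOR R1, 13 → R1=26^13=23
ADD R1, 5 → R1=23+5=28
SUB R6, 1 → R6=5-1=4
CMP R6, 2  (cmp 4,2)
JGT L2: taken
XOR R1, 5 → R1=28^5=25
XOR R1, 13 → R1=25^13=20
ADD R1, 5 → R1=20+5=25
SUB R6, 1 → R6=4-1=3
CMP R6, 2  (cmp 3,2)
JGT L2: taken
XOR R1, 5 → R1=25^5=28
XOR R1, 13 → R1=28^13=17
ADD R1, 5 → R1=17+5=22
SUB R6, 1 → R6=3-1=2
CMP R6, 2  (cmp 2,2)
JGT L2: not taken
halt.
Total executed instructions: 33.

33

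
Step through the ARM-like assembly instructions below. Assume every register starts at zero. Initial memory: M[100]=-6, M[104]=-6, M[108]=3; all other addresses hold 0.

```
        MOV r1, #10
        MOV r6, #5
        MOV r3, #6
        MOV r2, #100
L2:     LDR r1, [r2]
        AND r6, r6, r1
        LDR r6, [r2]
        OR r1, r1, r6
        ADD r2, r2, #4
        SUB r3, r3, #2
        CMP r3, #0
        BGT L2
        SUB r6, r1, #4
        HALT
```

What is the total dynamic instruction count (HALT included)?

r1=10
r6=5
r3=6
r2=100
r1=M[100]=-6
r6=5&(-6)=0
r6=M[100]=-6
r1=(-6)|(-6)=-6
r2=100+4=104
r3=6-2=4
CMP r3, #0  (cmp 4,0)
BGT L2: taken
r1=M[104]=-6
r6=(-6)&(-6)=-6
r6=M[104]=-6
r1=(-6)|(-6)=-6
r2=104+4=108
r3=4-2=2
CMP r3, #0  (cmp 2,0)
BGT L2: taken
r1=M[108]=3
r6=(-6)&3=2
r6=M[108]=3
r1=3|3=3
r2=108+4=112
r3=2-2=0
CMP r3, #0  (cmp 0,0)
BGT L2: not taken
r6=3-4=-1
halt.
Total executed instructions: 30.

30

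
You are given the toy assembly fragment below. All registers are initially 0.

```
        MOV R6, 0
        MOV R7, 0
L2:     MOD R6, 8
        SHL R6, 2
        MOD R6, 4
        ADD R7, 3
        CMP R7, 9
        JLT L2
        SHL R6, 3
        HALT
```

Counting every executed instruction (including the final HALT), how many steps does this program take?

22

after MOV R6, 0: R6=0
after MOV R7, 0: R7=0
after MOD R6, 8: R6=0%8=0
after SHL R6, 2: R6=0<<2=0
after MOD R6, 4: R6=0%4=0
after ADD R7, 3: R7=0+3=3
CMP R7, 9  (cmp 3,9)
JLT L2: taken
after MOD R6, 8: R6=0%8=0
after SHL R6, 2: R6=0<<2=0
after MOD R6, 4: R6=0%4=0
after ADD R7, 3: R7=3+3=6
CMP R7, 9  (cmp 6,9)
JLT L2: taken
after MOD R6, 8: R6=0%8=0
after SHL R6, 2: R6=0<<2=0
after MOD R6, 4: R6=0%4=0
after ADD R7, 3: R7=6+3=9
CMP R7, 9  (cmp 9,9)
JLT L2: not taken
after SHL R6, 3: R6=0<<3=0
halt.
Total executed instructions: 22.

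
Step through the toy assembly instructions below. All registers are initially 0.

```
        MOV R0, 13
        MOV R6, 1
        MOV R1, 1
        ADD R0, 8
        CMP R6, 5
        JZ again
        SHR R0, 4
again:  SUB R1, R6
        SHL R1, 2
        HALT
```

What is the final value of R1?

R0=13
R6=1
R1=1
R0=13+8=21
CMP R6, 5  (cmp 1,5)
JZ again: not taken
R0=21>>4=1
R1=1-1=0
R1=0<<2=0
halt.

0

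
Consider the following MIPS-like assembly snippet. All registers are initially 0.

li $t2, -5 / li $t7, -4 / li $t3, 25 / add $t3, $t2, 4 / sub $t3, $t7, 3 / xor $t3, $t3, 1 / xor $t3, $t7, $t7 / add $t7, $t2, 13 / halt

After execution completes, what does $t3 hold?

$t2=-5
$t7=-4
$t3=25
$t3=(-5)+4=-1
$t3=(-4)-3=-7
$t3=(-7)^1=-8
$t3=(-4)^(-4)=0
$t7=(-5)+13=8
halt.

0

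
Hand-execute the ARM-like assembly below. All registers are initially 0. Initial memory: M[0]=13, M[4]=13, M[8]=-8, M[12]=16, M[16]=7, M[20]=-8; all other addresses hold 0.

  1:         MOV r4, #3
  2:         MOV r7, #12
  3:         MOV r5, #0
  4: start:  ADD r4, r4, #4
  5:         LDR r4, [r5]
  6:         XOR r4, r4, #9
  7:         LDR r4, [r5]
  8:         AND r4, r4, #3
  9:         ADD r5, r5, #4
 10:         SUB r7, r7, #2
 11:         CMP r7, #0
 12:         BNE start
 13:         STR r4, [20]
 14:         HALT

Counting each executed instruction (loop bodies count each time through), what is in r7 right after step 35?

6

after MOV r4, #3: r4=3
after MOV r7, #12: r7=12
after MOV r5, #0: r5=0
after ADD r4, r4, #4: r4=3+4=7
after LDR r4, [r5]: r4=M[0]=13
after XOR r4, r4, #9: r4=13^9=4
after LDR r4, [r5]: r4=M[0]=13
after AND r4, r4, #3: r4=13&3=1
after ADD r5, r5, #4: r5=0+4=4
after SUB r7, r7, #2: r7=12-2=10
CMP r7, #0  (cmp 10,0)
BNE start: taken
after ADD r4, r4, #4: r4=1+4=5
after LDR r4, [r5]: r4=M[4]=13
after XOR r4, r4, #9: r4=13^9=4
after LDR r4, [r5]: r4=M[4]=13
after AND r4, r4, #3: r4=13&3=1
after ADD r5, r5, #4: r5=4+4=8
after SUB r7, r7, #2: r7=10-2=8
CMP r7, #0  (cmp 8,0)
BNE start: taken
after ADD r4, r4, #4: r4=1+4=5
after LDR r4, [r5]: r4=M[8]=-8
after XOR r4, r4, #9: r4=(-8)^9=-15
after LDR r4, [r5]: r4=M[8]=-8
after AND r4, r4, #3: r4=(-8)&3=0
after ADD r5, r5, #4: r5=8+4=12
after SUB r7, r7, #2: r7=8-2=6
CMP r7, #0  (cmp 6,0)
BNE start: taken
after ADD r4, r4, #4: r4=0+4=4
after LDR r4, [r5]: r4=M[12]=16
after XOR r4, r4, #9: r4=16^9=25
after LDR r4, [r5]: r4=M[12]=16
after AND r4, r4, #3: r4=16&3=0
After step 35: r7 = 6.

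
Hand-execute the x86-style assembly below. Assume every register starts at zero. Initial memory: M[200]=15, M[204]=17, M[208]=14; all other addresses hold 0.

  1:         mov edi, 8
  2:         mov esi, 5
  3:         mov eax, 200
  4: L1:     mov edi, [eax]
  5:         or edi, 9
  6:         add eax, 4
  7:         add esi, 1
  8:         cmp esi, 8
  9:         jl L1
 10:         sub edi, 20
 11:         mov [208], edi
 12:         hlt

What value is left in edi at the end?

-5

edi=8
esi=5
eax=200
edi=M[200]=15
edi=15|9=15
eax=200+4=204
esi=5+1=6
cmp esi, 8  (cmp 6,8)
jl L1: taken
edi=M[204]=17
edi=17|9=25
eax=204+4=208
esi=6+1=7
cmp esi, 8  (cmp 7,8)
jl L1: taken
edi=M[208]=14
edi=14|9=15
eax=208+4=212
esi=7+1=8
cmp esi, 8  (cmp 8,8)
jl L1: not taken
edi=15-20=-5
mov [208], edi → M[208]=-5
halt.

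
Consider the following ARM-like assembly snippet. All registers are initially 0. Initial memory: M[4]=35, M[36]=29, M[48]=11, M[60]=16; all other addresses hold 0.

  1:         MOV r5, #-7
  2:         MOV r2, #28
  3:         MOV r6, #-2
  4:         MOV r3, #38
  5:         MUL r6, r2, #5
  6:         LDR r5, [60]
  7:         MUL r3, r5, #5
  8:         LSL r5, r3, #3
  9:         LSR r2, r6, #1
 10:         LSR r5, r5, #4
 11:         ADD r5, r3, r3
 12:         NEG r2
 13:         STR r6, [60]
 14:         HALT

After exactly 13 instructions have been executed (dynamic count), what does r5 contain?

160

MOV r5, #-7 → r5=-7
MOV r2, #28 → r2=28
MOV r6, #-2 → r6=-2
MOV r3, #38 → r3=38
MUL r6, r2, #5 → r6=28*5=140
LDR r5, [60] → r5=M[60]=16
MUL r3, r5, #5 → r3=16*5=80
LSL r5, r3, #3 → r5=80<<3=640
LSR r2, r6, #1 → r2=140>>1=70
LSR r5, r5, #4 → r5=640>>4=40
ADD r5, r3, r3 → r5=80+80=160
NEG r2 → r2=-(70)=-70
STR r6, [60] → M[60]=140
After step 13: r5 = 160.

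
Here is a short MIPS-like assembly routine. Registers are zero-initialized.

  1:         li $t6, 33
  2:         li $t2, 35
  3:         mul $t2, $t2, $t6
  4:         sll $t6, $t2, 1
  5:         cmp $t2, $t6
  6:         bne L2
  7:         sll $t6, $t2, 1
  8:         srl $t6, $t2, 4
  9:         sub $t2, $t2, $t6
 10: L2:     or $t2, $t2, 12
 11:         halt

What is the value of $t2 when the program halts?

1167

after li $t6, 33: $t6=33
after li $t2, 35: $t2=35
after mul $t2, $t2, $t6: $t2=35*33=1155
after sll $t6, $t2, 1: $t6=1155<<1=2310
cmp $t2, $t6  (cmp 1155,2310)
bne L2: taken
after or $t2, $t2, 12: $t2=1155|12=1167
halt.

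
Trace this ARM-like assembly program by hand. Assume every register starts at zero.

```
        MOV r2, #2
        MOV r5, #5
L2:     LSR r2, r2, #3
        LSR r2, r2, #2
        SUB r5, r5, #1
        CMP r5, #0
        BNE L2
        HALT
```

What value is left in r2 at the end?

r2=2
r5=5
r2=2>>3=0
r2=0>>2=0
r5=5-1=4
CMP r5, #0  (cmp 4,0)
BNE L2: taken
r2=0>>3=0
r2=0>>2=0
r5=4-1=3
CMP r5, #0  (cmp 3,0)
BNE L2: taken
r2=0>>3=0
r2=0>>2=0
r5=3-1=2
CMP r5, #0  (cmp 2,0)
BNE L2: taken
r2=0>>3=0
r2=0>>2=0
r5=2-1=1
CMP r5, #0  (cmp 1,0)
BNE L2: taken
r2=0>>3=0
r2=0>>2=0
r5=1-1=0
CMP r5, #0  (cmp 0,0)
BNE L2: not taken
halt.

0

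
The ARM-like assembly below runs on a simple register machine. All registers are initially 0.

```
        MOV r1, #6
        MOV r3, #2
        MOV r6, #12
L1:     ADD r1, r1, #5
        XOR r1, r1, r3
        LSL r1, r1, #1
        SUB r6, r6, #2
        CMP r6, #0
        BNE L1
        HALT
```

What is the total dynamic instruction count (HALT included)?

40

after MOV r1, #6: r1=6
after MOV r3, #2: r3=2
after MOV r6, #12: r6=12
after ADD r1, r1, #5: r1=6+5=11
after XOR r1, r1, r3: r1=11^2=9
after LSL r1, r1, #1: r1=9<<1=18
after SUB r6, r6, #2: r6=12-2=10
CMP r6, #0  (cmp 10,0)
BNE L1: taken
after ADD r1, r1, #5: r1=18+5=23
after XOR r1, r1, r3: r1=23^2=21
after LSL r1, r1, #1: r1=21<<1=42
after SUB r6, r6, #2: r6=10-2=8
CMP r6, #0  (cmp 8,0)
BNE L1: taken
after ADD r1, r1, #5: r1=42+5=47
after XOR r1, r1, r3: r1=47^2=45
after LSL r1, r1, #1: r1=45<<1=90
after SUB r6, r6, #2: r6=8-2=6
CMP r6, #0  (cmp 6,0)
BNE L1: taken
after ADD r1, r1, #5: r1=90+5=95
after XOR r1, r1, r3: r1=95^2=93
after LSL r1, r1, #1: r1=93<<1=186
after SUB r6, r6, #2: r6=6-2=4
CMP r6, #0  (cmp 4,0)
BNE L1: taken
after ADD r1, r1, #5: r1=186+5=191
after XOR r1, r1, r3: r1=191^2=189
after LSL r1, r1, #1: r1=189<<1=378
after SUB r6, r6, #2: r6=4-2=2
CMP r6, #0  (cmp 2,0)
BNE L1: taken
after ADD r1, r1, #5: r1=378+5=383
after XOR r1, r1, r3: r1=383^2=381
after LSL r1, r1, #1: r1=381<<1=762
after SUB r6, r6, #2: r6=2-2=0
CMP r6, #0  (cmp 0,0)
BNE L1: not taken
halt.
Total executed instructions: 40.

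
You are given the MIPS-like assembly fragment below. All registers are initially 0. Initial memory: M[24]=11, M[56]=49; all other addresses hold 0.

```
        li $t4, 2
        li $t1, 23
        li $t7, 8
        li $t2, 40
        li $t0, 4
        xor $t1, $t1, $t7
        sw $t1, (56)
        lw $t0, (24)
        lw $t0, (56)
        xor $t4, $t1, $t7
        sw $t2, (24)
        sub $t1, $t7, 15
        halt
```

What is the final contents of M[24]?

$t4=2
$t1=23
$t7=8
$t2=40
$t0=4
$t1=23^8=31
sw $t1, (56) → M[56]=31
$t0=M[24]=11
$t0=M[56]=31
$t4=31^8=23
sw $t2, (24) → M[24]=40
$t1=8-15=-7
halt.

40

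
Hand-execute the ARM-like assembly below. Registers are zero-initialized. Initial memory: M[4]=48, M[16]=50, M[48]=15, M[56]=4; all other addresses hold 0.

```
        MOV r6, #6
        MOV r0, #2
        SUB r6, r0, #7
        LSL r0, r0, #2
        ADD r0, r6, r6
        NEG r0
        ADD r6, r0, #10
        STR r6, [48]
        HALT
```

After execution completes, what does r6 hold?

20

r6=6
r0=2
r6=2-7=-5
r0=2<<2=8
r0=(-5)+(-5)=-10
r0=-(-10)=10
r6=10+10=20
STR r6, [48] → M[48]=20
halt.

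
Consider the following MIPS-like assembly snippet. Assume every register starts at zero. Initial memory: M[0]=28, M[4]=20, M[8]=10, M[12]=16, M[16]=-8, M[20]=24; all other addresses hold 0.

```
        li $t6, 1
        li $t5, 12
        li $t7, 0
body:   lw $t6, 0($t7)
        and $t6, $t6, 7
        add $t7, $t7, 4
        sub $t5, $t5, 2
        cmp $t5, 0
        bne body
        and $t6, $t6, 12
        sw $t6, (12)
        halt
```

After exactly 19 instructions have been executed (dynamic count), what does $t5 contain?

$t6=1
$t5=12
$t7=0
$t6=M[0]=28
$t6=28&7=4
$t7=0+4=4
$t5=12-2=10
cmp $t5, 0  (cmp 10,0)
bne body: taken
$t6=M[4]=20
$t6=20&7=4
$t7=4+4=8
$t5=10-2=8
cmp $t5, 0  (cmp 8,0)
bne body: taken
$t6=M[8]=10
$t6=10&7=2
$t7=8+4=12
$t5=8-2=6
After step 19: $t5 = 6.

6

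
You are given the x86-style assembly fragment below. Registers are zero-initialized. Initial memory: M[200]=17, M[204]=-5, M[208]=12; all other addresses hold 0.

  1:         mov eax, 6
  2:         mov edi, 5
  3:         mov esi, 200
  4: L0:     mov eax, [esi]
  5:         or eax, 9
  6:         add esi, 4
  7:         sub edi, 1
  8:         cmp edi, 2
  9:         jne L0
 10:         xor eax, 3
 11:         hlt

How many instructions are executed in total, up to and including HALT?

after mov eax, 6: eax=6
after mov edi, 5: edi=5
after mov esi, 200: esi=200
after mov eax, [esi]: eax=M[200]=17
after or eax, 9: eax=17|9=25
after add esi, 4: esi=200+4=204
after sub edi, 1: edi=5-1=4
cmp edi, 2  (cmp 4,2)
jne L0: taken
after mov eax, [esi]: eax=M[204]=-5
after or eax, 9: eax=(-5)|9=-5
after add esi, 4: esi=204+4=208
after sub edi, 1: edi=4-1=3
cmp edi, 2  (cmp 3,2)
jne L0: taken
after mov eax, [esi]: eax=M[208]=12
after or eax, 9: eax=12|9=13
after add esi, 4: esi=208+4=212
after sub edi, 1: edi=3-1=2
cmp edi, 2  (cmp 2,2)
jne L0: not taken
after xor eax, 3: eax=13^3=14
halt.
Total executed instructions: 23.

23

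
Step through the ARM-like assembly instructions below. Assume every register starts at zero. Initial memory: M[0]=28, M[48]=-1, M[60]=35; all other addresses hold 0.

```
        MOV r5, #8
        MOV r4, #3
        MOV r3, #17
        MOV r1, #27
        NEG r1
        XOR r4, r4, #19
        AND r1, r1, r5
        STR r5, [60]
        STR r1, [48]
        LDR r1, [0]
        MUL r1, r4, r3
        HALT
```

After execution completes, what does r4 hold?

MOV r5, #8 → r5=8
MOV r4, #3 → r4=3
MOV r3, #17 → r3=17
MOV r1, #27 → r1=27
NEG r1 → r1=-(27)=-27
XOR r4, r4, #19 → r4=3^19=16
AND r1, r1, r5 → r1=(-27)&8=0
STR r5, [60] → M[60]=8
STR r1, [48] → M[48]=0
LDR r1, [0] → r1=M[0]=28
MUL r1, r4, r3 → r1=16*17=272
halt.

16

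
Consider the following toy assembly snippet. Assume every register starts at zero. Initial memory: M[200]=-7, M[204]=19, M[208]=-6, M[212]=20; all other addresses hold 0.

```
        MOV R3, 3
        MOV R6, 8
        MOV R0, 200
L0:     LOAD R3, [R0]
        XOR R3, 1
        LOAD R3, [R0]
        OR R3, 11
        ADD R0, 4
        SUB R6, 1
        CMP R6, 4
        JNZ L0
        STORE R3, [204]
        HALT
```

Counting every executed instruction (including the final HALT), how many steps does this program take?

37

MOV R3, 3 → R3=3
MOV R6, 8 → R6=8
MOV R0, 200 → R0=200
LOAD R3, [R0] → R3=M[200]=-7
XOR R3, 1 → R3=(-7)^1=-8
LOAD R3, [R0] → R3=M[200]=-7
OR R3, 11 → R3=(-7)|11=-5
ADD R0, 4 → R0=200+4=204
SUB R6, 1 → R6=8-1=7
CMP R6, 4  (cmp 7,4)
JNZ L0: taken
LOAD R3, [R0] → R3=M[204]=19
XOR R3, 1 → R3=19^1=18
LOAD R3, [R0] → R3=M[204]=19
OR R3, 11 → R3=19|11=27
ADD R0, 4 → R0=204+4=208
SUB R6, 1 → R6=7-1=6
CMP R6, 4  (cmp 6,4)
JNZ L0: taken
LOAD R3, [R0] → R3=M[208]=-6
XOR R3, 1 → R3=(-6)^1=-5
LOAD R3, [R0] → R3=M[208]=-6
OR R3, 11 → R3=(-6)|11=-5
ADD R0, 4 → R0=208+4=212
SUB R6, 1 → R6=6-1=5
CMP R6, 4  (cmp 5,4)
JNZ L0: taken
LOAD R3, [R0] → R3=M[212]=20
XOR R3, 1 → R3=20^1=21
LOAD R3, [R0] → R3=M[212]=20
OR R3, 11 → R3=20|11=31
ADD R0, 4 → R0=212+4=216
SUB R6, 1 → R6=5-1=4
CMP R6, 4  (cmp 4,4)
JNZ L0: not taken
STORE R3, [204] → M[204]=31
halt.
Total executed instructions: 37.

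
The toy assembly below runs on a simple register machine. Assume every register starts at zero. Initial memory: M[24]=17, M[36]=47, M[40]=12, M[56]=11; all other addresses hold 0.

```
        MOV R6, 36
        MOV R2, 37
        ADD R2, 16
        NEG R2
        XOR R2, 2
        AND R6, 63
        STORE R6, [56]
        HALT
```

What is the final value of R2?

after MOV R6, 36: R6=36
after MOV R2, 37: R2=37
after ADD R2, 16: R2=37+16=53
after NEG R2: R2=-(53)=-53
after XOR R2, 2: R2=(-53)^2=-55
after AND R6, 63: R6=36&63=36
STORE R6, [56] → M[56]=36
halt.

-55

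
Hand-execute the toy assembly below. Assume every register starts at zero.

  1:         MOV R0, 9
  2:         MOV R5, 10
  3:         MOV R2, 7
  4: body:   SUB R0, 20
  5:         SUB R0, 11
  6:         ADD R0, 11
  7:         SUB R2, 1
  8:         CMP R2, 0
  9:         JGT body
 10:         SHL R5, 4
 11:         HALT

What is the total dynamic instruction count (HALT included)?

R0=9
R5=10
R2=7
R0=9-20=-11
R0=(-11)-11=-22
R0=(-22)+11=-11
R2=7-1=6
CMP R2, 0  (cmp 6,0)
JGT body: taken
R0=(-11)-20=-31
R0=(-31)-11=-42
R0=(-42)+11=-31
R2=6-1=5
CMP R2, 0  (cmp 5,0)
JGT body: taken
R0=(-31)-20=-51
R0=(-51)-11=-62
R0=(-62)+11=-51
R2=5-1=4
CMP R2, 0  (cmp 4,0)
JGT body: taken
R0=(-51)-20=-71
R0=(-71)-11=-82
R0=(-82)+11=-71
R2=4-1=3
CMP R2, 0  (cmp 3,0)
JGT body: taken
R0=(-71)-20=-91
R0=(-91)-11=-102
R0=(-102)+11=-91
R2=3-1=2
CMP R2, 0  (cmp 2,0)
JGT body: taken
R0=(-91)-20=-111
R0=(-111)-11=-122
R0=(-122)+11=-111
R2=2-1=1
CMP R2, 0  (cmp 1,0)
JGT body: taken
R0=(-111)-20=-131
R0=(-131)-11=-142
R0=(-142)+11=-131
R2=1-1=0
CMP R2, 0  (cmp 0,0)
JGT body: not taken
R5=10<<4=160
halt.
Total executed instructions: 47.

47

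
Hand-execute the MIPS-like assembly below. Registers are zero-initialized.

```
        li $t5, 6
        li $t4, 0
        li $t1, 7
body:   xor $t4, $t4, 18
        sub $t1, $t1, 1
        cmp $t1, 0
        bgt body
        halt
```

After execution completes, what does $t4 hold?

18

$t5=6
$t4=0
$t1=7
$t4=0^18=18
$t1=7-1=6
cmp $t1, 0  (cmp 6,0)
bgt body: taken
$t4=18^18=0
$t1=6-1=5
cmp $t1, 0  (cmp 5,0)
bgt body: taken
$t4=0^18=18
$t1=5-1=4
cmp $t1, 0  (cmp 4,0)
bgt body: taken
$t4=18^18=0
$t1=4-1=3
cmp $t1, 0  (cmp 3,0)
bgt body: taken
$t4=0^18=18
$t1=3-1=2
cmp $t1, 0  (cmp 2,0)
bgt body: taken
$t4=18^18=0
$t1=2-1=1
cmp $t1, 0  (cmp 1,0)
bgt body: taken
$t4=0^18=18
$t1=1-1=0
cmp $t1, 0  (cmp 0,0)
bgt body: not taken
halt.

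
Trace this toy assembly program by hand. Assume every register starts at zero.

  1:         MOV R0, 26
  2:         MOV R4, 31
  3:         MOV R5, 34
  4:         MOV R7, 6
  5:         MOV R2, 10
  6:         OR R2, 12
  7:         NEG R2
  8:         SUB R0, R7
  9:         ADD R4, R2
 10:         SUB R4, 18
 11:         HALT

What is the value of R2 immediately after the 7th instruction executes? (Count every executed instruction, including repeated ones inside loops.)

after MOV R0, 26: R0=26
after MOV R4, 31: R4=31
after MOV R5, 34: R5=34
after MOV R7, 6: R7=6
after MOV R2, 10: R2=10
after OR R2, 12: R2=10|12=14
after NEG R2: R2=-(14)=-14
After step 7: R2 = -14.

-14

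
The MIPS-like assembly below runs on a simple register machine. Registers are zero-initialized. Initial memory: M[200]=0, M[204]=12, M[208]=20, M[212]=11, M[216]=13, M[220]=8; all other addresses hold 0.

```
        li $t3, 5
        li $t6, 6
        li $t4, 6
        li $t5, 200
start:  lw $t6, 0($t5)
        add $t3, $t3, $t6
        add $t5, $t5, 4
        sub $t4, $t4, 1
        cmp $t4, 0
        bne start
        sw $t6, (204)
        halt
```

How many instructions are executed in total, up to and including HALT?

li $t3, 5 → $t3=5
li $t6, 6 → $t6=6
li $t4, 6 → $t4=6
li $t5, 200 → $t5=200
lw $t6, 0($t5) → $t6=M[200]=0
add $t3, $t3, $t6 → $t3=5+0=5
add $t5, $t5, 4 → $t5=200+4=204
sub $t4, $t4, 1 → $t4=6-1=5
cmp $t4, 0  (cmp 5,0)
bne start: taken
lw $t6, 0($t5) → $t6=M[204]=12
add $t3, $t3, $t6 → $t3=5+12=17
add $t5, $t5, 4 → $t5=204+4=208
sub $t4, $t4, 1 → $t4=5-1=4
cmp $t4, 0  (cmp 4,0)
bne start: taken
lw $t6, 0($t5) → $t6=M[208]=20
add $t3, $t3, $t6 → $t3=17+20=37
add $t5, $t5, 4 → $t5=208+4=212
sub $t4, $t4, 1 → $t4=4-1=3
cmp $t4, 0  (cmp 3,0)
bne start: taken
lw $t6, 0($t5) → $t6=M[212]=11
add $t3, $t3, $t6 → $t3=37+11=48
add $t5, $t5, 4 → $t5=212+4=216
sub $t4, $t4, 1 → $t4=3-1=2
cmp $t4, 0  (cmp 2,0)
bne start: taken
lw $t6, 0($t5) → $t6=M[216]=13
add $t3, $t3, $t6 → $t3=48+13=61
add $t5, $t5, 4 → $t5=216+4=220
sub $t4, $t4, 1 → $t4=2-1=1
cmp $t4, 0  (cmp 1,0)
bne start: taken
lw $t6, 0($t5) → $t6=M[220]=8
add $t3, $t3, $t6 → $t3=61+8=69
add $t5, $t5, 4 → $t5=220+4=224
sub $t4, $t4, 1 → $t4=1-1=0
cmp $t4, 0  (cmp 0,0)
bne start: not taken
sw $t6, (204) → M[204]=8
halt.
Total executed instructions: 42.

42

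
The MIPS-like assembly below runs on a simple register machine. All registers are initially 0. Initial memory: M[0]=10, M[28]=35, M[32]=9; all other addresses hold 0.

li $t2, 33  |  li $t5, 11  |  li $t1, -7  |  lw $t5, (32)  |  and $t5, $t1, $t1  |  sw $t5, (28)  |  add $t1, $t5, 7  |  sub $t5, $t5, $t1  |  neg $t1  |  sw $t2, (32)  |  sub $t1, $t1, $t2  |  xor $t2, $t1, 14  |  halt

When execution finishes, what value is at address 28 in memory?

$t2=33
$t5=11
$t1=-7
$t5=M[32]=9
$t5=(-7)&(-7)=-7
sw $t5, (28) → M[28]=-7
$t1=(-7)+7=0
$t5=(-7)-0=-7
$t1=-(0)=0
sw $t2, (32) → M[32]=33
$t1=0-33=-33
$t2=(-33)^14=-47
halt.

-7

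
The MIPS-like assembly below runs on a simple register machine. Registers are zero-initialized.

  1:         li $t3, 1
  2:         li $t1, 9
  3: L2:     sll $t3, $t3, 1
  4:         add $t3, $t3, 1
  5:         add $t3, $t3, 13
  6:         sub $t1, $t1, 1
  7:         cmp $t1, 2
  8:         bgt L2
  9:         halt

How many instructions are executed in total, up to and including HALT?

45

$t3=1
$t1=9
$t3=1<<1=2
$t3=2+1=3
$t3=3+13=16
$t1=9-1=8
cmp $t1, 2  (cmp 8,2)
bgt L2: taken
$t3=16<<1=32
$t3=32+1=33
$t3=33+13=46
$t1=8-1=7
cmp $t1, 2  (cmp 7,2)
bgt L2: taken
$t3=46<<1=92
$t3=92+1=93
$t3=93+13=106
$t1=7-1=6
cmp $t1, 2  (cmp 6,2)
bgt L2: taken
$t3=106<<1=212
$t3=212+1=213
$t3=213+13=226
$t1=6-1=5
cmp $t1, 2  (cmp 5,2)
bgt L2: taken
$t3=226<<1=452
$t3=452+1=453
$t3=453+13=466
$t1=5-1=4
cmp $t1, 2  (cmp 4,2)
bgt L2: taken
$t3=466<<1=932
$t3=932+1=933
$t3=933+13=946
$t1=4-1=3
cmp $t1, 2  (cmp 3,2)
bgt L2: taken
$t3=946<<1=1892
$t3=1892+1=1893
$t3=1893+13=1906
$t1=3-1=2
cmp $t1, 2  (cmp 2,2)
bgt L2: not taken
halt.
Total executed instructions: 45.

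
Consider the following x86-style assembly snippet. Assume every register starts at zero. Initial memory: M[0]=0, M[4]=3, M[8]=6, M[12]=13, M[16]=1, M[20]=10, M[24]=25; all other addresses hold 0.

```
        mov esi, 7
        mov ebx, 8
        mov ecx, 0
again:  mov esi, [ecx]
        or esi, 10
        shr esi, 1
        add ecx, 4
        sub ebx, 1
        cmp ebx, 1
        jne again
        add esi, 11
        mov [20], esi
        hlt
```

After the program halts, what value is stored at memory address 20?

mov esi, 7 → esi=7
mov ebx, 8 → ebx=8
mov ecx, 0 → ecx=0
mov esi, [ecx] → esi=M[0]=0
or esi, 10 → esi=0|10=10
shr esi, 1 → esi=10>>1=5
add ecx, 4 → ecx=0+4=4
sub ebx, 1 → ebx=8-1=7
cmp ebx, 1  (cmp 7,1)
jne again: taken
mov esi, [ecx] → esi=M[4]=3
or esi, 10 → esi=3|10=11
shr esi, 1 → esi=11>>1=5
add ecx, 4 → ecx=4+4=8
sub ebx, 1 → ebx=7-1=6
cmp ebx, 1  (cmp 6,1)
jne again: taken
mov esi, [ecx] → esi=M[8]=6
or esi, 10 → esi=6|10=14
shr esi, 1 → esi=14>>1=7
add ecx, 4 → ecx=8+4=12
sub ebx, 1 → ebx=6-1=5
cmp ebx, 1  (cmp 5,1)
jne again: taken
mov esi, [ecx] → esi=M[12]=13
or esi, 10 → esi=13|10=15
shr esi, 1 → esi=15>>1=7
add ecx, 4 → ecx=12+4=16
sub ebx, 1 → ebx=5-1=4
cmp ebx, 1  (cmp 4,1)
jne again: taken
mov esi, [ecx] → esi=M[16]=1
or esi, 10 → esi=1|10=11
shr esi, 1 → esi=11>>1=5
add ecx, 4 → ecx=16+4=20
sub ebx, 1 → ebx=4-1=3
cmp ebx, 1  (cmp 3,1)
jne again: taken
mov esi, [ecx] → esi=M[20]=10
or esi, 10 → esi=10|10=10
shr esi, 1 → esi=10>>1=5
add ecx, 4 → ecx=20+4=24
sub ebx, 1 → ebx=3-1=2
cmp ebx, 1  (cmp 2,1)
jne again: taken
mov esi, [ecx] → esi=M[24]=25
or esi, 10 → esi=25|10=27
shr esi, 1 → esi=27>>1=13
add ecx, 4 → ecx=24+4=28
sub ebx, 1 → ebx=2-1=1
cmp ebx, 1  (cmp 1,1)
jne again: not taken
add esi, 11 → esi=13+11=24
mov [20], esi → M[20]=24
halt.

24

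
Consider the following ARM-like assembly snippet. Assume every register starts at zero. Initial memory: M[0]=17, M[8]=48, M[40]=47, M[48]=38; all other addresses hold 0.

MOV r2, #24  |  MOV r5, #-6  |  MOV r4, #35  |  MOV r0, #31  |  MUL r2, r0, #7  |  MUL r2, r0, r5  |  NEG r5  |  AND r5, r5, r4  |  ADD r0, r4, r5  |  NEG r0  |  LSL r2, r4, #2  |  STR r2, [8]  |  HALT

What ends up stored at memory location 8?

140

after MOV r2, #24: r2=24
after MOV r5, #-6: r5=-6
after MOV r4, #35: r4=35
after MOV r0, #31: r0=31
after MUL r2, r0, #7: r2=31*7=217
after MUL r2, r0, r5: r2=31*(-6)=-186
after NEG r5: r5=-(-6)=6
after AND r5, r5, r4: r5=6&35=2
after ADD r0, r4, r5: r0=35+2=37
after NEG r0: r0=-(37)=-37
after LSL r2, r4, #2: r2=35<<2=140
STR r2, [8] → M[8]=140
halt.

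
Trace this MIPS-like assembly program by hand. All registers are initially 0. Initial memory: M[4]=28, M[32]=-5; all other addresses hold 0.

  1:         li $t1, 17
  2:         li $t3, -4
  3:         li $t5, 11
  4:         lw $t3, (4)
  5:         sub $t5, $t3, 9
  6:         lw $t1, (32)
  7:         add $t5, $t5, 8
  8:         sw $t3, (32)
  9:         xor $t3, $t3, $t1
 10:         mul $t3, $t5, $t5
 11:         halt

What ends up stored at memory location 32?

28

$t1=17
$t3=-4
$t5=11
$t3=M[4]=28
$t5=28-9=19
$t1=M[32]=-5
$t5=19+8=27
sw $t3, (32) → M[32]=28
$t3=28^(-5)=-25
$t3=27*27=729
halt.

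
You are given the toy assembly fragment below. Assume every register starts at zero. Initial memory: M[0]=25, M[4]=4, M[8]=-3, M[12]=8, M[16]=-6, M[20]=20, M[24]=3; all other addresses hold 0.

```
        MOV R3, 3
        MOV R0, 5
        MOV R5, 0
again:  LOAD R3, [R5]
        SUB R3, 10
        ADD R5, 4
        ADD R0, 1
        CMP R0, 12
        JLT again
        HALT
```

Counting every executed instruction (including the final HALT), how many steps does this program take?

46

R3=3
R0=5
R5=0
R3=M[0]=25
R3=25-10=15
R5=0+4=4
R0=5+1=6
CMP R0, 12  (cmp 6,12)
JLT again: taken
R3=M[4]=4
R3=4-10=-6
R5=4+4=8
R0=6+1=7
CMP R0, 12  (cmp 7,12)
JLT again: taken
R3=M[8]=-3
R3=(-3)-10=-13
R5=8+4=12
R0=7+1=8
CMP R0, 12  (cmp 8,12)
JLT again: taken
R3=M[12]=8
R3=8-10=-2
R5=12+4=16
R0=8+1=9
CMP R0, 12  (cmp 9,12)
JLT again: taken
R3=M[16]=-6
R3=(-6)-10=-16
R5=16+4=20
R0=9+1=10
CMP R0, 12  (cmp 10,12)
JLT again: taken
R3=M[20]=20
R3=20-10=10
R5=20+4=24
R0=10+1=11
CMP R0, 12  (cmp 11,12)
JLT again: taken
R3=M[24]=3
R3=3-10=-7
R5=24+4=28
R0=11+1=12
CMP R0, 12  (cmp 12,12)
JLT again: not taken
halt.
Total executed instructions: 46.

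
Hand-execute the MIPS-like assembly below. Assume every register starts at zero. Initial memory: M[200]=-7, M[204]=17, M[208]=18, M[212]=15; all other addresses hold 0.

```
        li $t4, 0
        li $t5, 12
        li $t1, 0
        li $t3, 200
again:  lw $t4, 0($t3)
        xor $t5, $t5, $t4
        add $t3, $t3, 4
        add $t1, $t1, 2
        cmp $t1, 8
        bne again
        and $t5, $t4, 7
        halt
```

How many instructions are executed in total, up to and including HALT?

30

after li $t4, 0: $t4=0
after li $t5, 12: $t5=12
after li $t1, 0: $t1=0
after li $t3, 200: $t3=200
after lw $t4, 0($t3): $t4=M[200]=-7
after xor $t5, $t5, $t4: $t5=12^(-7)=-11
after add $t3, $t3, 4: $t3=200+4=204
after add $t1, $t1, 2: $t1=0+2=2
cmp $t1, 8  (cmp 2,8)
bne again: taken
after lw $t4, 0($t3): $t4=M[204]=17
after xor $t5, $t5, $t4: $t5=(-11)^17=-28
after add $t3, $t3, 4: $t3=204+4=208
after add $t1, $t1, 2: $t1=2+2=4
cmp $t1, 8  (cmp 4,8)
bne again: taken
after lw $t4, 0($t3): $t4=M[208]=18
after xor $t5, $t5, $t4: $t5=(-28)^18=-10
after add $t3, $t3, 4: $t3=208+4=212
after add $t1, $t1, 2: $t1=4+2=6
cmp $t1, 8  (cmp 6,8)
bne again: taken
after lw $t4, 0($t3): $t4=M[212]=15
after xor $t5, $t5, $t4: $t5=(-10)^15=-7
after add $t3, $t3, 4: $t3=212+4=216
after add $t1, $t1, 2: $t1=6+2=8
cmp $t1, 8  (cmp 8,8)
bne again: not taken
after and $t5, $t4, 7: $t5=15&7=7
halt.
Total executed instructions: 30.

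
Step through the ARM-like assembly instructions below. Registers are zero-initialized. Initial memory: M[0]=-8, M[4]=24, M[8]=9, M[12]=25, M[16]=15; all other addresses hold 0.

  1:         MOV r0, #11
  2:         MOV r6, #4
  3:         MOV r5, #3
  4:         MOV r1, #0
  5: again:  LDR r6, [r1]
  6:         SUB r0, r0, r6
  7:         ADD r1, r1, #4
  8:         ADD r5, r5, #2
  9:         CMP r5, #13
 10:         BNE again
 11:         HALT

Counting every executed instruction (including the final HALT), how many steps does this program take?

35

MOV r0, #11 → r0=11
MOV r6, #4 → r6=4
MOV r5, #3 → r5=3
MOV r1, #0 → r1=0
LDR r6, [r1] → r6=M[0]=-8
SUB r0, r0, r6 → r0=11-(-8)=19
ADD r1, r1, #4 → r1=0+4=4
ADD r5, r5, #2 → r5=3+2=5
CMP r5, #13  (cmp 5,13)
BNE again: taken
LDR r6, [r1] → r6=M[4]=24
SUB r0, r0, r6 → r0=19-24=-5
ADD r1, r1, #4 → r1=4+4=8
ADD r5, r5, #2 → r5=5+2=7
CMP r5, #13  (cmp 7,13)
BNE again: taken
LDR r6, [r1] → r6=M[8]=9
SUB r0, r0, r6 → r0=(-5)-9=-14
ADD r1, r1, #4 → r1=8+4=12
ADD r5, r5, #2 → r5=7+2=9
CMP r5, #13  (cmp 9,13)
BNE again: taken
LDR r6, [r1] → r6=M[12]=25
SUB r0, r0, r6 → r0=(-14)-25=-39
ADD r1, r1, #4 → r1=12+4=16
ADD r5, r5, #2 → r5=9+2=11
CMP r5, #13  (cmp 11,13)
BNE again: taken
LDR r6, [r1] → r6=M[16]=15
SUB r0, r0, r6 → r0=(-39)-15=-54
ADD r1, r1, #4 → r1=16+4=20
ADD r5, r5, #2 → r5=11+2=13
CMP r5, #13  (cmp 13,13)
BNE again: not taken
halt.
Total executed instructions: 35.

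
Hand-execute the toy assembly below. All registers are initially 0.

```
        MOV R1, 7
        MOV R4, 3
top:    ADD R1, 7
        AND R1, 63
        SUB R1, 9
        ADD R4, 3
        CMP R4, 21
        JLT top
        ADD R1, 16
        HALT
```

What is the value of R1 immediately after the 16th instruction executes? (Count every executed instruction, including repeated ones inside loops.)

after MOV R1, 7: R1=7
after MOV R4, 3: R4=3
after ADD R1, 7: R1=7+7=14
after AND R1, 63: R1=14&63=14
after SUB R1, 9: R1=14-9=5
after ADD R4, 3: R4=3+3=6
CMP R4, 21  (cmp 6,21)
JLT top: taken
after ADD R1, 7: R1=5+7=12
after AND R1, 63: R1=12&63=12
after SUB R1, 9: R1=12-9=3
after ADD R4, 3: R4=6+3=9
CMP R4, 21  (cmp 9,21)
JLT top: taken
after ADD R1, 7: R1=3+7=10
after AND R1, 63: R1=10&63=10
After step 16: R1 = 10.

10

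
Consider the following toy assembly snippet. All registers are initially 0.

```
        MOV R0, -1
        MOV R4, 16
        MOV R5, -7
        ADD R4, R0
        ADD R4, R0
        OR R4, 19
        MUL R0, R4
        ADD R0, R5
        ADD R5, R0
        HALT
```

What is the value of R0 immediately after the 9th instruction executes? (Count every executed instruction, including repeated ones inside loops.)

-38

MOV R0, -1 → R0=-1
MOV R4, 16 → R4=16
MOV R5, -7 → R5=-7
ADD R4, R0 → R4=16+(-1)=15
ADD R4, R0 → R4=15+(-1)=14
OR R4, 19 → R4=14|19=31
MUL R0, R4 → R0=(-1)*31=-31
ADD R0, R5 → R0=(-31)+(-7)=-38
ADD R5, R0 → R5=(-7)+(-38)=-45
After step 9: R0 = -38.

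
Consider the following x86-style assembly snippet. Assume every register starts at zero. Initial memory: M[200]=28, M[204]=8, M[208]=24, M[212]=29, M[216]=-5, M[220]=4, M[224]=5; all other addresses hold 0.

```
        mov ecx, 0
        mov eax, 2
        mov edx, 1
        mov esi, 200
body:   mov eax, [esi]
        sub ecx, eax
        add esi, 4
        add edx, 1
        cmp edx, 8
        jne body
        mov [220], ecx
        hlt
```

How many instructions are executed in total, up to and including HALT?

48

mov ecx, 0 → ecx=0
mov eax, 2 → eax=2
mov edx, 1 → edx=1
mov esi, 200 → esi=200
mov eax, [esi] → eax=M[200]=28
sub ecx, eax → ecx=0-28=-28
add esi, 4 → esi=200+4=204
add edx, 1 → edx=1+1=2
cmp edx, 8  (cmp 2,8)
jne body: taken
mov eax, [esi] → eax=M[204]=8
sub ecx, eax → ecx=(-28)-8=-36
add esi, 4 → esi=204+4=208
add edx, 1 → edx=2+1=3
cmp edx, 8  (cmp 3,8)
jne body: taken
mov eax, [esi] → eax=M[208]=24
sub ecx, eax → ecx=(-36)-24=-60
add esi, 4 → esi=208+4=212
add edx, 1 → edx=3+1=4
cmp edx, 8  (cmp 4,8)
jne body: taken
mov eax, [esi] → eax=M[212]=29
sub ecx, eax → ecx=(-60)-29=-89
add esi, 4 → esi=212+4=216
add edx, 1 → edx=4+1=5
cmp edx, 8  (cmp 5,8)
jne body: taken
mov eax, [esi] → eax=M[216]=-5
sub ecx, eax → ecx=(-89)-(-5)=-84
add esi, 4 → esi=216+4=220
add edx, 1 → edx=5+1=6
cmp edx, 8  (cmp 6,8)
jne body: taken
mov eax, [esi] → eax=M[220]=4
sub ecx, eax → ecx=(-84)-4=-88
add esi, 4 → esi=220+4=224
add edx, 1 → edx=6+1=7
cmp edx, 8  (cmp 7,8)
jne body: taken
mov eax, [esi] → eax=M[224]=5
sub ecx, eax → ecx=(-88)-5=-93
add esi, 4 → esi=224+4=228
add edx, 1 → edx=7+1=8
cmp edx, 8  (cmp 8,8)
jne body: not taken
mov [220], ecx → M[220]=-93
halt.
Total executed instructions: 48.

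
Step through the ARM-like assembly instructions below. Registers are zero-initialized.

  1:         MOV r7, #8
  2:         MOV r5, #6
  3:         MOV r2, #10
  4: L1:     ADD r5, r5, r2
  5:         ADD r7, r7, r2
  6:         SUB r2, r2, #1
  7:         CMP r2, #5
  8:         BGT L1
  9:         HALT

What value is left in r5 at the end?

after MOV r7, #8: r7=8
after MOV r5, #6: r5=6
after MOV r2, #10: r2=10
after ADD r5, r5, r2: r5=6+10=16
after ADD r7, r7, r2: r7=8+10=18
after SUB r2, r2, #1: r2=10-1=9
CMP r2, #5  (cmp 9,5)
BGT L1: taken
after ADD r5, r5, r2: r5=16+9=25
after ADD r7, r7, r2: r7=18+9=27
after SUB r2, r2, #1: r2=9-1=8
CMP r2, #5  (cmp 8,5)
BGT L1: taken
after ADD r5, r5, r2: r5=25+8=33
after ADD r7, r7, r2: r7=27+8=35
after SUB r2, r2, #1: r2=8-1=7
CMP r2, #5  (cmp 7,5)
BGT L1: taken
after ADD r5, r5, r2: r5=33+7=40
after ADD r7, r7, r2: r7=35+7=42
after SUB r2, r2, #1: r2=7-1=6
CMP r2, #5  (cmp 6,5)
BGT L1: taken
after ADD r5, r5, r2: r5=40+6=46
after ADD r7, r7, r2: r7=42+6=48
after SUB r2, r2, #1: r2=6-1=5
CMP r2, #5  (cmp 5,5)
BGT L1: not taken
halt.

46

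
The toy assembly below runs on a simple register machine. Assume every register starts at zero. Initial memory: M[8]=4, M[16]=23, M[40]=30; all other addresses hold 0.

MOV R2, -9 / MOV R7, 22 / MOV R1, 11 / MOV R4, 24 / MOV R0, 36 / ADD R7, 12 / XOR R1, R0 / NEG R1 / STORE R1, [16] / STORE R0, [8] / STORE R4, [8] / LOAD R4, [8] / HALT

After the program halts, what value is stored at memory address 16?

-47

MOV R2, -9 → R2=-9
MOV R7, 22 → R7=22
MOV R1, 11 → R1=11
MOV R4, 24 → R4=24
MOV R0, 36 → R0=36
ADD R7, 12 → R7=22+12=34
XOR R1, R0 → R1=11^36=47
NEG R1 → R1=-(47)=-47
STORE R1, [16] → M[16]=-47
STORE R0, [8] → M[8]=36
STORE R4, [8] → M[8]=24
LOAD R4, [8] → R4=M[8]=24
halt.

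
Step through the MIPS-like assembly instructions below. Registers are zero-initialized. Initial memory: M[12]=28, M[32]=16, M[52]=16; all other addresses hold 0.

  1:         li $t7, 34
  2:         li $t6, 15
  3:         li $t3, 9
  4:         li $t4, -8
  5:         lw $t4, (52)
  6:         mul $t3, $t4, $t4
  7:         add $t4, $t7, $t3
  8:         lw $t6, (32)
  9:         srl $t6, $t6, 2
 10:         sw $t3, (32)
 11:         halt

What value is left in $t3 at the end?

after li $t7, 34: $t7=34
after li $t6, 15: $t6=15
after li $t3, 9: $t3=9
after li $t4, -8: $t4=-8
after lw $t4, (52): $t4=M[52]=16
after mul $t3, $t4, $t4: $t3=16*16=256
after add $t4, $t7, $t3: $t4=34+256=290
after lw $t6, (32): $t6=M[32]=16
after srl $t6, $t6, 2: $t6=16>>2=4
sw $t3, (32) → M[32]=256
halt.

256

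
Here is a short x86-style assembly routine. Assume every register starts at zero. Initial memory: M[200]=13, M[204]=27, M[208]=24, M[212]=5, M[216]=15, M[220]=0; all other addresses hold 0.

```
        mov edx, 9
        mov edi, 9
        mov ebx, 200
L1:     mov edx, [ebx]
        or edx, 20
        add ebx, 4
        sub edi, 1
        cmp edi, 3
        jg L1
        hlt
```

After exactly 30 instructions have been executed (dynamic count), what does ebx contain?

220

mov edx, 9 → edx=9
mov edi, 9 → edi=9
mov ebx, 200 → ebx=200
mov edx, [ebx] → edx=M[200]=13
or edx, 20 → edx=13|20=29
add ebx, 4 → ebx=200+4=204
sub edi, 1 → edi=9-1=8
cmp edi, 3  (cmp 8,3)
jg L1: taken
mov edx, [ebx] → edx=M[204]=27
or edx, 20 → edx=27|20=31
add ebx, 4 → ebx=204+4=208
sub edi, 1 → edi=8-1=7
cmp edi, 3  (cmp 7,3)
jg L1: taken
mov edx, [ebx] → edx=M[208]=24
or edx, 20 → edx=24|20=28
add ebx, 4 → ebx=208+4=212
sub edi, 1 → edi=7-1=6
cmp edi, 3  (cmp 6,3)
jg L1: taken
mov edx, [ebx] → edx=M[212]=5
or edx, 20 → edx=5|20=21
add ebx, 4 → ebx=212+4=216
sub edi, 1 → edi=6-1=5
cmp edi, 3  (cmp 5,3)
jg L1: taken
mov edx, [ebx] → edx=M[216]=15
or edx, 20 → edx=15|20=31
add ebx, 4 → ebx=216+4=220
After step 30: ebx = 220.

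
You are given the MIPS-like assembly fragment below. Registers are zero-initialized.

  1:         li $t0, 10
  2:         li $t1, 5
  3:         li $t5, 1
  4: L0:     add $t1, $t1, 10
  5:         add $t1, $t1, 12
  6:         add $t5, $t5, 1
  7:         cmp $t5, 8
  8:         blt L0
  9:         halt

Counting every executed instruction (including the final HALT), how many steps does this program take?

39

li $t0, 10 → $t0=10
li $t1, 5 → $t1=5
li $t5, 1 → $t5=1
add $t1, $t1, 10 → $t1=5+10=15
add $t1, $t1, 12 → $t1=15+12=27
add $t5, $t5, 1 → $t5=1+1=2
cmp $t5, 8  (cmp 2,8)
blt L0: taken
add $t1, $t1, 10 → $t1=27+10=37
add $t1, $t1, 12 → $t1=37+12=49
add $t5, $t5, 1 → $t5=2+1=3
cmp $t5, 8  (cmp 3,8)
blt L0: taken
add $t1, $t1, 10 → $t1=49+10=59
add $t1, $t1, 12 → $t1=59+12=71
add $t5, $t5, 1 → $t5=3+1=4
cmp $t5, 8  (cmp 4,8)
blt L0: taken
add $t1, $t1, 10 → $t1=71+10=81
add $t1, $t1, 12 → $t1=81+12=93
add $t5, $t5, 1 → $t5=4+1=5
cmp $t5, 8  (cmp 5,8)
blt L0: taken
add $t1, $t1, 10 → $t1=93+10=103
add $t1, $t1, 12 → $t1=103+12=115
add $t5, $t5, 1 → $t5=5+1=6
cmp $t5, 8  (cmp 6,8)
blt L0: taken
add $t1, $t1, 10 → $t1=115+10=125
add $t1, $t1, 12 → $t1=125+12=137
add $t5, $t5, 1 → $t5=6+1=7
cmp $t5, 8  (cmp 7,8)
blt L0: taken
add $t1, $t1, 10 → $t1=137+10=147
add $t1, $t1, 12 → $t1=147+12=159
add $t5, $t5, 1 → $t5=7+1=8
cmp $t5, 8  (cmp 8,8)
blt L0: not taken
halt.
Total executed instructions: 39.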